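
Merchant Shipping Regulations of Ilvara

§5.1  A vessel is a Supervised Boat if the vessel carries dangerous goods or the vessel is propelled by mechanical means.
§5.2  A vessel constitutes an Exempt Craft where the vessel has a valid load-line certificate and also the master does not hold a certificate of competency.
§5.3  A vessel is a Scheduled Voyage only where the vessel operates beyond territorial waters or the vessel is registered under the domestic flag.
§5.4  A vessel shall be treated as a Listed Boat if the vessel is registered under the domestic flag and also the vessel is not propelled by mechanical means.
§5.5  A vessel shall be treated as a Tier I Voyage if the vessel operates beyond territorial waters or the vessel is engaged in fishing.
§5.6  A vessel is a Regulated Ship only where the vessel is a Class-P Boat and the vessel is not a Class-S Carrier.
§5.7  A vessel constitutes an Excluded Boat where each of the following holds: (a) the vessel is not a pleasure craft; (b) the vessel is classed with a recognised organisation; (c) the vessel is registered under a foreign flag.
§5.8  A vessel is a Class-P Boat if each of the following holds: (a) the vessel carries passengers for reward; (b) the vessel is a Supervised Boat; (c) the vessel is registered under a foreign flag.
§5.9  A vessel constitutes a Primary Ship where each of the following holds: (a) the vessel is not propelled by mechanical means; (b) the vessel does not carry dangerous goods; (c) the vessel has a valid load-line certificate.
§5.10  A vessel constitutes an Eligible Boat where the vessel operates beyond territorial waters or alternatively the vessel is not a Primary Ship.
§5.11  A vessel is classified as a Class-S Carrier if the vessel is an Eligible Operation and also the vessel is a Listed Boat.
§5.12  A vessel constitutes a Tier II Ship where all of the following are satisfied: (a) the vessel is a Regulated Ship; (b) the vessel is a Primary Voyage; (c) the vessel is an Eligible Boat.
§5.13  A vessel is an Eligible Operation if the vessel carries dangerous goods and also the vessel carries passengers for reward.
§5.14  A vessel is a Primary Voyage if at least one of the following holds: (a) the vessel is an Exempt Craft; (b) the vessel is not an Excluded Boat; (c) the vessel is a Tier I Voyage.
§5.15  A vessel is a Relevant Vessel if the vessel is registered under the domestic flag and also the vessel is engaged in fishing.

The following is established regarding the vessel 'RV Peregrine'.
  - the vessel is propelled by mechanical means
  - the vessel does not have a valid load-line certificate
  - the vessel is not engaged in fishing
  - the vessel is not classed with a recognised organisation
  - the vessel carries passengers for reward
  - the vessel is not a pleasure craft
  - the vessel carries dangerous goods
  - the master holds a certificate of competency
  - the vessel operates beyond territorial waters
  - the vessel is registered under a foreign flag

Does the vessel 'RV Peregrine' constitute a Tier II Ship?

§5.1 — Supervised Boat: [the vessel carries dangerous goods? yes] OR [the vessel is propelled by mechanical means? yes] → satisfied.
§5.8 — Class-P Boat: [the vessel carries passengers for reward? yes] AND [Supervised Boat (§5.1)? yes] AND [the vessel is registered under a foreign flag? yes] → satisfied.
§5.13 — Eligible Operation: [the vessel carries dangerous goods? yes] AND [the vessel carries passengers for reward? yes] → satisfied.
§5.4 — Listed Boat: [the vessel is registered under the domestic flag? no] AND [the vessel is not propelled by mechanical means? no] → not satisfied.
§5.11 — Class-S Carrier: [Eligible Operation (§5.13)? yes] AND [Listed Boat (§5.4)? no] → not satisfied.
§5.6 — Regulated Ship: [Class-P Boat (§5.8)? yes] AND [not a Class-S Carrier (§5.11)? yes] → satisfied.
§5.2 — Exempt Craft: [the vessel has a valid load-line certificate? no] AND [the master does not hold a certificate of competency? no] → not satisfied.
§5.7 — Excluded Boat: [the vessel is not a pleasure craft? yes] AND [the vessel is classed with a recognised organisation? no] AND [the vessel is registered under a foreign flag? yes] → not satisfied.
§5.5 — Tier I Voyage: [the vessel operates beyond territorial waters? yes] OR [the vessel is engaged in fishing? no] → satisfied.
§5.14 — Primary Voyage: [Exempt Craft (§5.2)? no] OR [not an Excluded Boat (§5.7)? yes] OR [Tier I Voyage (§5.5)? yes] → satisfied.
§5.9 — Primary Ship: [the vessel is not propelled by mechanical means? no] AND [the vessel does not carry dangerous goods? no] AND [the vessel has a valid load-line certificate? no] → not satisfied.
§5.10 — Eligible Boat: [the vessel operates beyond territorial waters? yes] OR [not a Primary Ship (§5.9)? yes] → satisfied.
§5.12 — Tier II Ship: [Regulated Ship (§5.6)? yes] AND [Primary Voyage (§5.14)? yes] AND [Eligible Boat (§5.10)? yes] → satisfied.

Yes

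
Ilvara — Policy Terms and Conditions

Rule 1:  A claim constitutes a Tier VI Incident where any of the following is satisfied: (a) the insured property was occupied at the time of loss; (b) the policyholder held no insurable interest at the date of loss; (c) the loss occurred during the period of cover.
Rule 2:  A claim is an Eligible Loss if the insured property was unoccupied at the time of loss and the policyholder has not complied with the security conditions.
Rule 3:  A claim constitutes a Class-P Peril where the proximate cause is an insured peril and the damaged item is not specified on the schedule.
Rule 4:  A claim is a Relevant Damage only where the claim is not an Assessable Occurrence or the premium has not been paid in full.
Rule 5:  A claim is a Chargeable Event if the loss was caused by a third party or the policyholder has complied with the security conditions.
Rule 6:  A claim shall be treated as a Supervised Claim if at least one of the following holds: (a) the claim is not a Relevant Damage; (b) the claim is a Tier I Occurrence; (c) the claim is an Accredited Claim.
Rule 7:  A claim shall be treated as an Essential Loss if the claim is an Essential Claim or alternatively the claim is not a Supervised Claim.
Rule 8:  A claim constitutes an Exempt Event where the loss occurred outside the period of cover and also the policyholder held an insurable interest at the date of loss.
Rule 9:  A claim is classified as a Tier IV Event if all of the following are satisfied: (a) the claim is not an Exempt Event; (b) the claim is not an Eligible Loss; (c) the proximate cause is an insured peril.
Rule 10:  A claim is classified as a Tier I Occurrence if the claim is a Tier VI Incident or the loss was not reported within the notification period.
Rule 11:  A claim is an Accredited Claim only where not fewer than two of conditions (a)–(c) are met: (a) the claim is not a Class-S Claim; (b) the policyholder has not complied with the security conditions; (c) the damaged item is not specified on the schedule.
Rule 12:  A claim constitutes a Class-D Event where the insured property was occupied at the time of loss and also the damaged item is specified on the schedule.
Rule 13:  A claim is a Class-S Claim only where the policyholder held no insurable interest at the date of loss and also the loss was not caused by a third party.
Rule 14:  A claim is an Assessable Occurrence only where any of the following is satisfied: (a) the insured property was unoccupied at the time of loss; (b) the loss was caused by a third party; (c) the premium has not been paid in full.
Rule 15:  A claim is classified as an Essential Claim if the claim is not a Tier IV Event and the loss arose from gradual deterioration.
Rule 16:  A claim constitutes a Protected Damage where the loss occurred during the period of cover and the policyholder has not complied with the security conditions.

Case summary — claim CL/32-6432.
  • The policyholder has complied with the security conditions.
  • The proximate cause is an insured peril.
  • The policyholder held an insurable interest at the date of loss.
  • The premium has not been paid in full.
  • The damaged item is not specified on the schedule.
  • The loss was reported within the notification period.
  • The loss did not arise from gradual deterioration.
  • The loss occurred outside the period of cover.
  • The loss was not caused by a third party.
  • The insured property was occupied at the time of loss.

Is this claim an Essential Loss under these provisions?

rule 8 — Exempt Event: [the loss occurred outside the period of cover? yes] AND [the policyholder held an insurable interest at the date of loss? yes] → satisfied.
rule 2 — Eligible Loss: [the insured property was unoccupied at the time of loss? no] AND [the policyholder has not complied with the security conditions? no] → not satisfied.
rule 9 — Tier IV Event: [not an Exempt Event (rule 8)? no] AND [not an Eligible Loss (rule 2)? yes] AND [the proximate cause is an insured peril? yes] → not satisfied.
rule 15 — Essential Claim: [not a Tier IV Event (rule 9)? yes] AND [the loss arose from gradual deterioration? no] → not satisfied.
rule 14 — Assessable Occurrence: [the insured property was unoccupied at the time of loss? no] OR [the loss was caused by a third party? no] OR [the premium has not been paid in full? yes] → satisfied.
rule 4 — Relevant Damage: [not an Assessable Occurrence (rule 14)? no] OR [the premium has not been paid in full? yes] → satisfied.
rule 1 — Tier VI Incident: [the insured property was occupied at the time of loss? yes] OR [the policyholder held no insurable interest at the date of loss? no] OR [the loss occurred during the period of cover? no] → satisfied.
rule 10 — Tier I Occurrence: [Tier VI Incident (rule 1)? yes] OR [the loss was not reported within the notification period? no] → satisfied.
rule 13 — Class-S Claim: [the policyholder held no insurable interest at the date of loss? no] AND [the loss was not caused by a third party? yes] → not satisfied.
rule 11 — Accredited Claim: not a Class-S Claim (rule 13)? yes; the policyholder has not complied with the security conditions? no; the damaged item is not specified on the schedule? yes — 2 of 3 hold (need ≥2) → satisfied.
rule 6 — Supervised Claim: [not a Relevant Damage (rule 4)? no] OR [Tier I Occurrence (rule 10)? yes] OR [Accredited Claim (rule 11)? yes] → satisfied.
rule 7 — Essential Loss: [Essential Claim (rule 15)? no] OR [not a Supervised Claim (rule 6)? no] → not satisfied.

No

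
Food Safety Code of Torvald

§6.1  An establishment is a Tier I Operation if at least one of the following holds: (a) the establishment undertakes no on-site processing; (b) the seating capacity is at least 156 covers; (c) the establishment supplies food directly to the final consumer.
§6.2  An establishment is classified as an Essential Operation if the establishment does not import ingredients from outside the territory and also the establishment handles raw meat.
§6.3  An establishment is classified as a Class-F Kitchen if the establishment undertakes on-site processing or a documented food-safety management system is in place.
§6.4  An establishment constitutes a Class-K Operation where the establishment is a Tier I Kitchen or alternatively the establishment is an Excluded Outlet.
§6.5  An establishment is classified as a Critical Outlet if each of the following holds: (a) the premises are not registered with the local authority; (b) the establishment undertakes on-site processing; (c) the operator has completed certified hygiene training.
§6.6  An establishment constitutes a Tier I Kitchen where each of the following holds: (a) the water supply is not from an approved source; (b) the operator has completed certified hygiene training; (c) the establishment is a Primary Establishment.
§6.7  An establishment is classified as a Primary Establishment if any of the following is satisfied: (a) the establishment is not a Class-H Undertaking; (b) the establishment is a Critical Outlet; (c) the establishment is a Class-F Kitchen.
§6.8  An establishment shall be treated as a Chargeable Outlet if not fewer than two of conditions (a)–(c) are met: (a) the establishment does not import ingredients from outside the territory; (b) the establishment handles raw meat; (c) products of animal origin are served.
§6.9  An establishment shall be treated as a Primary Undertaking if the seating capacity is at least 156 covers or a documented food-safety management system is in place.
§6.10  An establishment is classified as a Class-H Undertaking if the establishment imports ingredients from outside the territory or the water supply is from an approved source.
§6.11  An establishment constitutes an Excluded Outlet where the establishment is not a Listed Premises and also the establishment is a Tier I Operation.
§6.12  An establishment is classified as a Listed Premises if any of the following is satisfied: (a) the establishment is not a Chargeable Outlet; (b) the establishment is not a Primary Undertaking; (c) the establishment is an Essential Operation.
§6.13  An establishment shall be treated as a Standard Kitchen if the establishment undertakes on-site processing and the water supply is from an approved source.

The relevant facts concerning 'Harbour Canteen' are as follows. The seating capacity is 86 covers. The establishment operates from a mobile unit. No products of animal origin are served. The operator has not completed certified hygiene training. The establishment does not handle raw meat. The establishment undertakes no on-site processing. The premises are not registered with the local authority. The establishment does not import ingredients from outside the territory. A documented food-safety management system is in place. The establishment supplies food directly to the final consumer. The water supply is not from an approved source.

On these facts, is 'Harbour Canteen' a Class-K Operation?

§6.10 — Class-H Undertaking: [the establishment imports ingredients from outside the territory? no] OR [the water supply is from an approved source? no] → not satisfied.
§6.5 — Critical Outlet: [the premises are not registered with the local authority? yes] AND [the establishment undertakes on-site processing? no] AND [the operator has completed certified hygiene training? no] → not satisfied.
§6.3 — Class-F Kitchen: [the establishment undertakes on-site processing? no] OR [a documented food-safety management system is in place? yes] → satisfied.
§6.7 — Primary Establishment: [not a Class-H Undertaking (§6.10)? yes] OR [Critical Outlet (§6.5)? no] OR [Class-F Kitchen (§6.3)? yes] → satisfied.
§6.6 — Tier I Kitchen: [the water supply is not from an approved source? yes] AND [the operator has completed certified hygiene training? no] AND [Primary Establishment (§6.7)? yes] → not satisfied.
§6.8 — Chargeable Outlet: the establishment does not import ingredients from outside the territory? yes; the establishment handles raw meat? no; products of animal origin are served? no — 1 of 3 hold (need ≥2) → not satisfied.
§6.9 — Primary Undertaking: [seating capacity: 86 covers ≥ 156 covers? no] OR [a documented food-safety management system is in place? yes] → satisfied.
§6.2 — Essential Operation: [the establishment does not import ingredients from outside the territory? yes] AND [the establishment handles raw meat? no] → not satisfied.
§6.12 — Listed Premises: [not a Chargeable Outlet (§6.8)? yes] OR [not a Primary Undertaking (§6.9)? no] OR [Essential Operation (§6.2)? no] → satisfied.
§6.1 — Tier I Operation: [the establishment undertakes no on-site processing? yes] OR [seating capacity: 86 covers ≥ 156 covers? no] OR [the establishment supplies food directly to the final consumer? yes] → satisfied.
§6.11 — Excluded Outlet: [not a Listed Premises (§6.12)? no] AND [Tier I Operation (§6.1)? yes] → not satisfied.
§6.4 — Class-K Operation: [Tier I Kitchen (§6.6)? no] OR [Excluded Outlet (§6.11)? no] → not satisfied.

No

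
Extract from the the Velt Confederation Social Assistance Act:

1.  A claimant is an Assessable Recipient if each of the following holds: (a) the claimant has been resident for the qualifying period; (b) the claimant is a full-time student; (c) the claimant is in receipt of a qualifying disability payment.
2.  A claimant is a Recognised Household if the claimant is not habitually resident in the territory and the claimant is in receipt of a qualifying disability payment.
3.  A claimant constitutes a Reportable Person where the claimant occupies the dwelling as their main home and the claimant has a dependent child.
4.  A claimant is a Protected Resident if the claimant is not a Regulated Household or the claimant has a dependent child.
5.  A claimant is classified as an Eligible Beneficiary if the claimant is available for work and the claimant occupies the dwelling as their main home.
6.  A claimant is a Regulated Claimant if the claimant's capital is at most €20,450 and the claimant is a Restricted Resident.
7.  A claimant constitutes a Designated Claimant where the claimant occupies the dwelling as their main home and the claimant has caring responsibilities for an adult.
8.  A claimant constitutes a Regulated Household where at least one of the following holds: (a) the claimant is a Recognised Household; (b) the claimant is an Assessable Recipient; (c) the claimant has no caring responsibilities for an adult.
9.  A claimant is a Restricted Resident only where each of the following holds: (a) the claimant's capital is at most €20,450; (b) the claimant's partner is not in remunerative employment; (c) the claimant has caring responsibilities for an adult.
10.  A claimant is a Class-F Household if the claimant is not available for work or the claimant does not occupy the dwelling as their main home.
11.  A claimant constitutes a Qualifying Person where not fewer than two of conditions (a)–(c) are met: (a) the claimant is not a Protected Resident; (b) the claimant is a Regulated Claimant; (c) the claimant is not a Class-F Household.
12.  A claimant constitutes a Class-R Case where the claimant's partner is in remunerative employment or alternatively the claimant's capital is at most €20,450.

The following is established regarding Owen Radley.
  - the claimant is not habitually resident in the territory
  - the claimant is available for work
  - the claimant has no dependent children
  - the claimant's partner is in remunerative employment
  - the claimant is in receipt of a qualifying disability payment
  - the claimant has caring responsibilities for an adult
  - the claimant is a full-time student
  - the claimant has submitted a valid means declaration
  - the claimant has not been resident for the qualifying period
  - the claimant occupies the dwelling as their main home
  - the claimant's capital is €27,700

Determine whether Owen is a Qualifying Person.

paragraph 2 — Recognised Household: [the claimant is not habitually resident in the territory? yes] AND [the claimant is in receipt of a qualifying disability payment? yes] → satisfied.
paragraph 1 — Assessable Recipient: [the claimant has been resident for the qualifying period? no] AND [the claimant is a full-time student? yes] AND [the claimant is in receipt of a qualifying disability payment? yes] → not satisfied.
paragraph 8 — Regulated Household: [Recognised Household (paragraph 2)? yes] OR [Assessable Recipient (paragraph 1)? no] OR [the claimant has no caring responsibilities for an adult? no] → satisfied.
paragraph 4 — Protected Resident: [not a Regulated Household (paragraph 8)? no] OR [the claimant has a dependent child? no] → not satisfied.
paragraph 9 — Restricted Resident: [claimant's capital: €27,700 ≤ €20,450? no] AND [the claimant's partner is not in remunerative employment? no] AND [the claimant has caring responsibilities for an adult? yes] → not satisfied.
paragraph 6 — Regulated Claimant: [claimant's capital: €27,700 ≤ €20,450? no] AND [Restricted Resident (paragraph 9)? no] → not satisfied.
paragraph 10 — Class-F Household: [the claimant is not available for work? no] OR [the claimant does not occupy the dwelling as their main home? no] → not satisfied.
paragraph 11 — Qualifying Person: not a Protected Resident (paragraph 4)? yes; Regulated Claimant (paragraph 6)? no; not a Class-F Household (paragraph 10)? yes — 2 of 3 hold (need ≥2) → satisfied.

Yes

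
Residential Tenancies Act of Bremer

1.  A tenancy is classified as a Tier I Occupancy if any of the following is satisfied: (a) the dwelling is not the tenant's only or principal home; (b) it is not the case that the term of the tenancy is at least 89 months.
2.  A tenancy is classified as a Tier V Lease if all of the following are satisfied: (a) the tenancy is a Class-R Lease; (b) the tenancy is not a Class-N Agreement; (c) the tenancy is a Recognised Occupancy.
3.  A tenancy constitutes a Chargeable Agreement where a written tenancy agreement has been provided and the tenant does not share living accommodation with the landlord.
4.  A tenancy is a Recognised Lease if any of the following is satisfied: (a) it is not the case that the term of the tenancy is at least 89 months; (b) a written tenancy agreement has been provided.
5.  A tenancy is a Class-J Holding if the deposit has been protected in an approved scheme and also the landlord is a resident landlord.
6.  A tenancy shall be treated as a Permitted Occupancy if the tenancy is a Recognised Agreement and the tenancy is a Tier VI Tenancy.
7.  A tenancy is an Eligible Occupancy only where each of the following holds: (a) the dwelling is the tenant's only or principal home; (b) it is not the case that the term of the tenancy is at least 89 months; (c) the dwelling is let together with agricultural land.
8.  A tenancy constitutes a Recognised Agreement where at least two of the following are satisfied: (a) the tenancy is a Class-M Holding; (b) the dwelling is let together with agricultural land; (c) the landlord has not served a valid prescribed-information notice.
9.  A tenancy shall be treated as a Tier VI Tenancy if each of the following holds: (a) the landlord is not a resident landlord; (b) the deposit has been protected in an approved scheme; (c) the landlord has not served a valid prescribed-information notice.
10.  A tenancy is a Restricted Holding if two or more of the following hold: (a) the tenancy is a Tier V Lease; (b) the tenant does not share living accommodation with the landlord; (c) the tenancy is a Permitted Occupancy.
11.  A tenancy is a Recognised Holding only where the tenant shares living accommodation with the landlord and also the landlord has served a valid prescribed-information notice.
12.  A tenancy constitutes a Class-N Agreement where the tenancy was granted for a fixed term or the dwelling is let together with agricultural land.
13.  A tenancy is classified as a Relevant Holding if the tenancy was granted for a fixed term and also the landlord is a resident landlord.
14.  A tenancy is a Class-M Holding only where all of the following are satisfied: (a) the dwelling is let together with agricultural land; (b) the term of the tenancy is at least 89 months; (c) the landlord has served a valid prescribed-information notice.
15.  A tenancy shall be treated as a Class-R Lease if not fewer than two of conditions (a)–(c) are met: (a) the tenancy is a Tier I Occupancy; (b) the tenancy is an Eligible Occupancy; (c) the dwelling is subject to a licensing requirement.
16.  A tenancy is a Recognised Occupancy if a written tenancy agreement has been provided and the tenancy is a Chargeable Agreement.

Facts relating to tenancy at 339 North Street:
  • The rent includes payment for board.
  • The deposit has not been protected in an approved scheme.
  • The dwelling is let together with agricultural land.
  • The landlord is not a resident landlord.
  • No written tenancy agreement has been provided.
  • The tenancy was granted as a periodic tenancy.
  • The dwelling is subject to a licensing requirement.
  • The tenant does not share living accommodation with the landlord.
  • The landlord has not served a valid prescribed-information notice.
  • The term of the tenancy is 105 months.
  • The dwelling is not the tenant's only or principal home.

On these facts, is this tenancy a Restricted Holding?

No

paragraph 1 — Tier I Occupancy: [the dwelling is not the tenant's only or principal home? yes] OR [term of the tenancy: 105 months ≥ 89 months? yes, so negated condition no] → satisfied.
paragraph 7 — Eligible Occupancy: [the dwelling is the tenant's only or principal home? no] AND [term of the tenancy: 105 months ≥ 89 months? yes, so negated condition no] AND [the dwelling is let together with agricultural land? yes] → not satisfied.
paragraph 15 — Class-R Lease: Tier I Occupancy (paragraph 1)? yes; Eligible Occupancy (paragraph 7)? no; the dwelling is subject to a licensing requirement? yes — 2 of 3 hold (need ≥2) → satisfied.
paragraph 12 — Class-N Agreement: [the tenancy was granted for a fixed term? no] OR [the dwelling is let together with agricultural land? yes] → satisfied.
paragraph 3 — Chargeable Agreement: [a written tenancy agreement has been provided? no] AND [the tenant does not share living accommodation with the landlord? yes] → not satisfied.
paragraph 16 — Recognised Occupancy: [a written tenancy agreement has been provided? no] AND [Chargeable Agreement (paragraph 3)? no] → not satisfied.
paragraph 2 — Tier V Lease: [Class-R Lease (paragraph 15)? yes] AND [not a Class-N Agreement (paragraph 12)? no] AND [Recognised Occupancy (paragraph 16)? no] → not satisfied.
paragraph 14 — Class-M Holding: [the dwelling is let together with agricultural land? yes] AND [term of the tenancy: 105 months ≥ 89 months? yes] AND [the landlord has served a valid prescribed-information notice? no] → not satisfied.
paragraph 8 — Recognised Agreement: Class-M Holding (paragraph 14)? no; the dwelling is let together with agricultural land? yes; the landlord has not served a valid prescribed-information notice? yes — 2 of 3 hold (need ≥2) → satisfied.
paragraph 9 — Tier VI Tenancy: [the landlord is not a resident landlord? yes] AND [the deposit has been protected in an approved scheme? no] AND [the landlord has not served a valid prescribed-information notice? yes] → not satisfied.
paragraph 6 — Permitted Occupancy: [Recognised Agreement (paragraph 8)? yes] AND [Tier VI Tenancy (paragraph 9)? no] → not satisfied.
paragraph 10 — Restricted Holding: Tier V Lease (paragraph 2)? no; the tenant does not share living accommodation with the landlord? yes; Permitted Occupancy (paragraph 6)? no — 1 of 3 hold (need ≥2) → not satisfied.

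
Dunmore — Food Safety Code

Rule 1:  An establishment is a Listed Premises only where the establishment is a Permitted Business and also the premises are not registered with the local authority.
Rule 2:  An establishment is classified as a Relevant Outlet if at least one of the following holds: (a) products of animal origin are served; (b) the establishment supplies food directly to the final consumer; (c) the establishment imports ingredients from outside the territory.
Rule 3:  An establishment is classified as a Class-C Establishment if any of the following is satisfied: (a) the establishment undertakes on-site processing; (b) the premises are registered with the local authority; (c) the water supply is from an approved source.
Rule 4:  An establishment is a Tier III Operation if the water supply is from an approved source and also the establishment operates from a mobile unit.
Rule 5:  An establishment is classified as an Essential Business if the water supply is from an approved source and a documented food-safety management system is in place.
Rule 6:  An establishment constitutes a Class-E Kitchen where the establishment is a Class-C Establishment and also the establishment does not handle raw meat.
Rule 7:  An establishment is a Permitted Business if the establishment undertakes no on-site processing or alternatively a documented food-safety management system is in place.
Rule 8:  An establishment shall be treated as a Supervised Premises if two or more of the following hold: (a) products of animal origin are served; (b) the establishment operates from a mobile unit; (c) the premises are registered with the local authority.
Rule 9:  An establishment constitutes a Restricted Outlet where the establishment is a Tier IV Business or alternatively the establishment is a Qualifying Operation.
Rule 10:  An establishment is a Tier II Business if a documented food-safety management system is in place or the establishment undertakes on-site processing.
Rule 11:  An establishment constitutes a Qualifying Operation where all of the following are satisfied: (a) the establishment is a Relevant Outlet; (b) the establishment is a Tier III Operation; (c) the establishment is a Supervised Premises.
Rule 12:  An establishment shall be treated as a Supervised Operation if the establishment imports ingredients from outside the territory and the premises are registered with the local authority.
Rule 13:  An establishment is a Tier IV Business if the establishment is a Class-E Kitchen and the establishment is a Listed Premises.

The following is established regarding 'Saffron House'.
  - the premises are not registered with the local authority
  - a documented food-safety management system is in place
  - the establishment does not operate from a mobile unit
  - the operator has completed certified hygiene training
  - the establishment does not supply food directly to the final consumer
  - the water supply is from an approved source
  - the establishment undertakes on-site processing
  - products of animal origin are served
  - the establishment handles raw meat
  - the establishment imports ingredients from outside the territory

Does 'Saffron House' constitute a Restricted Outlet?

rule 3 — Class-C Establishment: [the establishment undertakes on-site processing? yes] OR [the premises are registered with the local authority? no] OR [the water supply is from an approved source? yes] → satisfied.
rule 6 — Class-E Kitchen: [Class-C Establishment (rule 3)? yes] AND [the establishment does not handle raw meat? no] → not satisfied.
rule 7 — Permitted Business: [the establishment undertakes no on-site processing? no] OR [a documented food-safety management system is in place? yes] → satisfied.
rule 1 — Listed Premises: [Permitted Business (rule 7)? yes] AND [the premises are not registered with the local authority? yes] → satisfied.
rule 13 — Tier IV Business: [Class-E Kitchen (rule 6)? no] AND [Listed Premises (rule 1)? yes] → not satisfied.
rule 2 — Relevant Outlet: [products of animal origin are served? yes] OR [the establishment supplies food directly to the final consumer? no] OR [the establishment imports ingredients from outside the territory? yes] → satisfied.
rule 4 — Tier III Operation: [the water supply is from an approved source? yes] AND [the establishment operates from a mobile unit? no] → not satisfied.
rule 8 — Supervised Premises: products of animal origin are served? yes; the establishment operates from a mobile unit? no; the premises are registered with the local authority? no — 1 of 3 hold (need ≥2) → not satisfied.
rule 11 — Qualifying Operation: [Relevant Outlet (rule 2)? yes] AND [Tier III Operation (rule 4)? no] AND [Supervised Premises (rule 8)? no] → not satisfied.
rule 9 — Restricted Outlet: [Tier IV Business (rule 13)? no] OR [Qualifying Operation (rule 11)? no] → not satisfied.

No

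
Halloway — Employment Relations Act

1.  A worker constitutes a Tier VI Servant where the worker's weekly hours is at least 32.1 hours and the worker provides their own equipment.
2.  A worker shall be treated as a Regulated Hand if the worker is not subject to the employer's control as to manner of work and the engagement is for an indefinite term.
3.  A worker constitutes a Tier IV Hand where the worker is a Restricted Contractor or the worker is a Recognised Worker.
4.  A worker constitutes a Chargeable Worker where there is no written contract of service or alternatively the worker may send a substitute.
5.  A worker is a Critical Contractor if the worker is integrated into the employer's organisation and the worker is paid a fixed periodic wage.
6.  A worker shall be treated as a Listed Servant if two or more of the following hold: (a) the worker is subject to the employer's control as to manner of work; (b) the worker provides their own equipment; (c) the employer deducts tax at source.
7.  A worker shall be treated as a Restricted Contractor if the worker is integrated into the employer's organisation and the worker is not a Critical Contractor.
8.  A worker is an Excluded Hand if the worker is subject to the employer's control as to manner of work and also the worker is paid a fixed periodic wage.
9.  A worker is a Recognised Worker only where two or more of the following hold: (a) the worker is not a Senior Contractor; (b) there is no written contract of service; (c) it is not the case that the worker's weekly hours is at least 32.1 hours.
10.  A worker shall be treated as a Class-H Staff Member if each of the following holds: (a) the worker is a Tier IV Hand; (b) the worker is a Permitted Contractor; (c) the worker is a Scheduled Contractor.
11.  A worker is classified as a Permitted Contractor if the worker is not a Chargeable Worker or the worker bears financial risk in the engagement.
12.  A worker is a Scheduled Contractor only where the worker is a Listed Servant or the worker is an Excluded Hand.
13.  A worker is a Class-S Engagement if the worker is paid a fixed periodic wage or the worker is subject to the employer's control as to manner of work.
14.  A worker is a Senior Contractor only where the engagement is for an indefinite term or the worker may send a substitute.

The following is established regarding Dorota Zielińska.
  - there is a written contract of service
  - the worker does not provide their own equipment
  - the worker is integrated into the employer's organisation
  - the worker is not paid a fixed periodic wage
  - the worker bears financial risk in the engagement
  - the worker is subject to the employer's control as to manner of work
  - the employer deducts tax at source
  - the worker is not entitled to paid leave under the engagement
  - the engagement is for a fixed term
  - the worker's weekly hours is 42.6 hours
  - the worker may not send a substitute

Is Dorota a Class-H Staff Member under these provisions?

Yes

Under paragraph 5: the worker is integrated into the employer's organisation? yes; and the worker is paid a fixed periodic wage? no. So the worker is not a Critical Contractor.
Under paragraph 7: the worker is integrated into the employer's organisation? yes; and not a Critical Contractor (paragraph 5)? yes. So the worker is a Restricted Contractor.
Under paragraph 14: the engagement is for an indefinite term? no; or the worker may send a substitute? no. So the worker is not a Senior Contractor.
Under paragraph 9: not a Senior Contractor (paragraph 14)? yes; there is no written contract of service? no; worker's weekly hours: 42.6 hours ≥ 32.1 hours? yes, so negated condition no — 1 of 3 hold (need ≥2) → not satisfied.
Under paragraph 3: Restricted Contractor (paragraph 7)? yes; or Recognised Worker (paragraph 9)? no. So the worker is a Tier IV Hand.
Under paragraph 4: there is no written contract of service? no; or the worker may send a substitute? no. So the worker is not a Chargeable Worker.
Under paragraph 11: not a Chargeable Worker (paragraph 4)? yes; or the worker bears financial risk in the engagement? yes. So the worker is a Permitted Contractor.
Under paragraph 6: the worker is subject to the employer's control as to manner of work? yes; the worker provides their own equipment? no; the employer deducts tax at source? yes — 2 of 3 hold (need ≥2) → satisfied.
Under paragraph 8: the worker is subject to the employer's control as to manner of work? yes; and the worker is paid a fixed periodic wage? no. So the worker is not an Excluded Hand.
Under paragraph 12: Listed Servant (paragraph 6)? yes; or Excluded Hand (paragraph 8)? no. So the worker is a Scheduled Contractor.
Under paragraph 10: Tier IV Hand (paragraph 3)? yes; and Permitted Contractor (paragraph 11)? yes; and Scheduled Contractor (paragraph 12)? yes. So the worker is a Class-H Staff Member.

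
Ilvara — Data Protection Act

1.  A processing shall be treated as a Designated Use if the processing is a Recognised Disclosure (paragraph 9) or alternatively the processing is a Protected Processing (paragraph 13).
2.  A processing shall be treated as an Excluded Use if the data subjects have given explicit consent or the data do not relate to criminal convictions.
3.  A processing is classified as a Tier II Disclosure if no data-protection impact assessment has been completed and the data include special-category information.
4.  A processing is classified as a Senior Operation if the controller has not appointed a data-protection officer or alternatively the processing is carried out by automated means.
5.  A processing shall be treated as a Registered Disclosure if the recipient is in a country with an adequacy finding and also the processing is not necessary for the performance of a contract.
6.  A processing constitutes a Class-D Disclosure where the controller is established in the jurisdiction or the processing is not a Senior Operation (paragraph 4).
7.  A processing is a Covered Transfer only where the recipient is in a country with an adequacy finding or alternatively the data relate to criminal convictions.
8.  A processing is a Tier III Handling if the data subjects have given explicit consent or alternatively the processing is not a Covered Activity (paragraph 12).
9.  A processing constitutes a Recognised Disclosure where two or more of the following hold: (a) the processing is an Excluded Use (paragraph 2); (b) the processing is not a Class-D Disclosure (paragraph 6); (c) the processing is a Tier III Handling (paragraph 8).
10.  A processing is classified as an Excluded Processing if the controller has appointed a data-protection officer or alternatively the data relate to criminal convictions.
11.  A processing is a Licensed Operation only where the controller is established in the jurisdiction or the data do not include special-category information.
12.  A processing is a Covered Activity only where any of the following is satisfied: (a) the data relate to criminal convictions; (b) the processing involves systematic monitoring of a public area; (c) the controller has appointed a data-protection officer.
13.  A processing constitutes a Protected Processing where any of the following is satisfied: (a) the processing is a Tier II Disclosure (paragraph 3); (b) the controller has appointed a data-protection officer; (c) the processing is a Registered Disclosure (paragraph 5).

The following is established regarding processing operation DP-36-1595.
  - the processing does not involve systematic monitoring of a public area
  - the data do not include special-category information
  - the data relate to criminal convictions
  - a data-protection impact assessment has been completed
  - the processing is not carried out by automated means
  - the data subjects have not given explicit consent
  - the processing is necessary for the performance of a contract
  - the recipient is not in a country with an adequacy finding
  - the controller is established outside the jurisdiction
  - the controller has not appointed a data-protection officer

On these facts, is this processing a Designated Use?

Under paragraph 2: the data subjects have given explicit consent? no; or the data do not relate to criminal convictions? no. So the processing is not an Excluded Use.
Under paragraph 4: the controller has not appointed a data-protection officer? yes; or the processing is carried out by automated means? no. So the processing is a Senior Operation.
Under paragraph 6: the controller is established in the jurisdiction? no; or not a Senior Operation (paragraph 4)? no. So the processing is not a Class-D Disclosure.
Under paragraph 12: the data relate to criminal convictions? yes; or the processing involves systematic monitoring of a public area? no; or the controller has appointed a data-protection officer? no. So the processing is a Covered Activity.
Under paragraph 8: the data subjects have given explicit consent? no; or not a Covered Activity (paragraph 12)? no. So the processing is not a Tier III Handling.
Under paragraph 9: Excluded Use (paragraph 2)? no; not a Class-D Disclosure (paragraph 6)? yes; Tier III Handling (paragraph 8)? no — 1 of 3 hold (need ≥2) → not satisfied.
Under paragraph 3: no data-protection impact assessment has been completed? no; and the data include special-category information? no. So the processing is not a Tier II Disclosure.
Under paragraph 5: the recipient is in a country with an adequacy finding? no; and the processing is not necessary for the performance of a contract? no. So the processing is not a Registered Disclosure.
Under paragraph 13: Tier II Disclosure (paragraph 3)? no; or the controller has appointed a data-protection officer? no; or Registered Disclosure (paragraph 5)? no. So the processing is not a Protected Processing.
Under paragraph 1: Recognised Disclosure (paragraph 9)? no; or Protected Processing (paragraph 13)? no. So the processing is not a Designated Use.

No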